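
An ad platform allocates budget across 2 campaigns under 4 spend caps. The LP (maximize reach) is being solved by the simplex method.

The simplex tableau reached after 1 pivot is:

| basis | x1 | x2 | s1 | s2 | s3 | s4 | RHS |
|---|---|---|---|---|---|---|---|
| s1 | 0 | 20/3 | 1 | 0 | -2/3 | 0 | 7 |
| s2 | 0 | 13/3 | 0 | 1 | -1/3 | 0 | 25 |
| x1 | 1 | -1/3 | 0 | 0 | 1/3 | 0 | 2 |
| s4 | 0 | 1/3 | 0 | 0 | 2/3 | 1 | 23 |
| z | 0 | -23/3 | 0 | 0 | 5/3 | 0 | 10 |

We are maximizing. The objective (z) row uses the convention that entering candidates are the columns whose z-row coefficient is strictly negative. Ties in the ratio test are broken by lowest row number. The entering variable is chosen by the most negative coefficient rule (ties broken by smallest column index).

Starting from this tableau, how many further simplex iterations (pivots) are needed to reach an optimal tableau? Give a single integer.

pivot: x2 in, s1 out → z = 361/20
No improving column remains; optimal.

1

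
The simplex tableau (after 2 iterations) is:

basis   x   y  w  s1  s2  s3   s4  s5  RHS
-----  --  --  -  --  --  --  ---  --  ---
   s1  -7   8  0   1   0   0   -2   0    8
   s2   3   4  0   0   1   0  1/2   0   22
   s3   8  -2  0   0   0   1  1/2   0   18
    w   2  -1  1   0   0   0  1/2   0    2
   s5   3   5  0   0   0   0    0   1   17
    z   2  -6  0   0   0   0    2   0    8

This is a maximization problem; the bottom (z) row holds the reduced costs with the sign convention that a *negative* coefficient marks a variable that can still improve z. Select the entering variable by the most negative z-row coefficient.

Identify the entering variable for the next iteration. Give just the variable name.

Objective-row coefficients: x: 2, y: -6, w: 0, s1: 0, s2: 0, s3: 0, s4: 2, s5: 0.
The most negative is -6 in column y, so y enters.

y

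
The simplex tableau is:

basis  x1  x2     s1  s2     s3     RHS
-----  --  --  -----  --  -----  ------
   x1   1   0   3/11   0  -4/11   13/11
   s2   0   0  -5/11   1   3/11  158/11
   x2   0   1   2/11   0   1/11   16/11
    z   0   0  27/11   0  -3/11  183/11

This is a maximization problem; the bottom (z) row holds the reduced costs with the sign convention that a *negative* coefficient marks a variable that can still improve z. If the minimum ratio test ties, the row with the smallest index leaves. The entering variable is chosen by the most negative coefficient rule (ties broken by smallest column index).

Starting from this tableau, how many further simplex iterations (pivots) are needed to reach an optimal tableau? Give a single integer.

1

pivot: s3 in, x2 out → z = 21
No improving column remains; optimal.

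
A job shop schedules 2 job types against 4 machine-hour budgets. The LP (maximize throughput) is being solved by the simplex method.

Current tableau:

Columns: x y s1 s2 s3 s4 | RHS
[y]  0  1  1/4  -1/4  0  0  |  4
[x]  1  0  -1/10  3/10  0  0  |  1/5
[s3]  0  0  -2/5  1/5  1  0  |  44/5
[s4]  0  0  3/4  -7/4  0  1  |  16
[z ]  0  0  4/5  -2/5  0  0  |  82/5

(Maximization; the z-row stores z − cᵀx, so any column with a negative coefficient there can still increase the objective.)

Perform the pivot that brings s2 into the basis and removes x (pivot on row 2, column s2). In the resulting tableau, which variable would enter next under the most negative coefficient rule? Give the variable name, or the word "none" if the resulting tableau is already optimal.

Pivot element 3/10. New z-row = old z-row − (-2/5)·(row 2/(3/10)).
Updated z-row coefficients: x: 4/3, y: 0, s1: 2/3, s2: 0, s3: 0, s4: 0.
No coefficient is strictly negative; the tableau after this pivot is optimal.

none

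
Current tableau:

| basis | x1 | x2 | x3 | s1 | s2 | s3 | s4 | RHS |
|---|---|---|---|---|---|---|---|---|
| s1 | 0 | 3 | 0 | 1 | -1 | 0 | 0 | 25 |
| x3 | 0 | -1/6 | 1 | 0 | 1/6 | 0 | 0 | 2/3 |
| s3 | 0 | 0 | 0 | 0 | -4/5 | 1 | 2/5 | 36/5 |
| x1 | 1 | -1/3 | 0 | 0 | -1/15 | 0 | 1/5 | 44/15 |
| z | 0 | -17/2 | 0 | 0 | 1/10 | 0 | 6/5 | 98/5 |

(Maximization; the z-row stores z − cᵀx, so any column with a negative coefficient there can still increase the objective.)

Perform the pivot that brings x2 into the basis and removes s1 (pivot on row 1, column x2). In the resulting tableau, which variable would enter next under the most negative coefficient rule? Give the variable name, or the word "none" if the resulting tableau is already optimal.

s2

Pivot element 3. New z-row = old z-row − (-17/2)·(row 1/3).
Updated z-row coefficients: x1: 0, x2: 0, x3: 0, s1: 17/6, s2: -41/15, s3: 0, s4: 6/5.
The most negative is -41/15 in column s2, so s2 would enter next.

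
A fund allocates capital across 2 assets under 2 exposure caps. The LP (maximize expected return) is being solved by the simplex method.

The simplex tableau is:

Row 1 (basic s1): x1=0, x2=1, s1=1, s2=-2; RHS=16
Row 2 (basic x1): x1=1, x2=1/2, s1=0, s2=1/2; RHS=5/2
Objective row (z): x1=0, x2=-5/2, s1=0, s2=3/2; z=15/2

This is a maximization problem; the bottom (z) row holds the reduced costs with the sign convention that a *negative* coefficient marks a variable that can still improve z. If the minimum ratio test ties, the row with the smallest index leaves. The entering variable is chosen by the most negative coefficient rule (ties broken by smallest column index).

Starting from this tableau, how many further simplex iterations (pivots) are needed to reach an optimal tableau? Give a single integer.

pivot: x2 in, x1 out → z = 20
No improving column remains; optimal.

1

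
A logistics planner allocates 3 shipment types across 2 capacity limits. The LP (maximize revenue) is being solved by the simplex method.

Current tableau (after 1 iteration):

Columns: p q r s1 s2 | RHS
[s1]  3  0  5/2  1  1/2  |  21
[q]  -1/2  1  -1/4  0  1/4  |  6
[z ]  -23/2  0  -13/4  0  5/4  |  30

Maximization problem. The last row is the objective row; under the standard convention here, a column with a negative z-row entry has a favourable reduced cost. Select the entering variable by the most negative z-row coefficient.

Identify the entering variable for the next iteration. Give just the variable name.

Objective-row coefficients: p: -23/2, q: 0, r: -13/4, s1: 0, s2: 5/4.
The most negative is -23/2 in column p, so p enters.

p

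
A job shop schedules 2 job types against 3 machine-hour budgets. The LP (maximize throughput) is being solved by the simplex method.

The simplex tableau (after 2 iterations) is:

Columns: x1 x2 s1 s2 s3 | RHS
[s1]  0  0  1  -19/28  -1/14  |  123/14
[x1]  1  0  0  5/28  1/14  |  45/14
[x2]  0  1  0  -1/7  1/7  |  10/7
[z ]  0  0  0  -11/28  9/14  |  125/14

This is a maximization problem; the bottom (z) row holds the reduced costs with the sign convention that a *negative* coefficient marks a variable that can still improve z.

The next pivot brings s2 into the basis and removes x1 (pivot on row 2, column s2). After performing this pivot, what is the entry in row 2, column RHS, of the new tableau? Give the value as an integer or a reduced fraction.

Pivot element is row 2, column s2: 5/28.
Normalize row 2: new (row 2, RHS) = (45/14)/(5/28) = 18.
Row 2 is the pivot row, so the entry is 18.

18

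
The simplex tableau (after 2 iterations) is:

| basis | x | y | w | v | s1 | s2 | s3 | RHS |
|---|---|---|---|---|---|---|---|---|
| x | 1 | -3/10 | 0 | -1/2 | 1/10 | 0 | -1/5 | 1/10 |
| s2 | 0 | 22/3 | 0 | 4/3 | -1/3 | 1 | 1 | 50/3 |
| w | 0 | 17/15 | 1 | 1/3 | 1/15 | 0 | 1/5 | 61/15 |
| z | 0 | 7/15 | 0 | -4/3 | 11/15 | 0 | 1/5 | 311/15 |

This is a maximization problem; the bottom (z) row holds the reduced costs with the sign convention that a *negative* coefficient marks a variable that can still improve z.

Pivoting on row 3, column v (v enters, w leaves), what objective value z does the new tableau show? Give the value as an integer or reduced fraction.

37

Minimum ratio for v: (61/15)/(1/3) = 61/5.
z changes by −(z-row coeff of v)·ratio = −(-4/3)·(61/5) = 244/15.
New z = 311/15 + (244/15) = 37.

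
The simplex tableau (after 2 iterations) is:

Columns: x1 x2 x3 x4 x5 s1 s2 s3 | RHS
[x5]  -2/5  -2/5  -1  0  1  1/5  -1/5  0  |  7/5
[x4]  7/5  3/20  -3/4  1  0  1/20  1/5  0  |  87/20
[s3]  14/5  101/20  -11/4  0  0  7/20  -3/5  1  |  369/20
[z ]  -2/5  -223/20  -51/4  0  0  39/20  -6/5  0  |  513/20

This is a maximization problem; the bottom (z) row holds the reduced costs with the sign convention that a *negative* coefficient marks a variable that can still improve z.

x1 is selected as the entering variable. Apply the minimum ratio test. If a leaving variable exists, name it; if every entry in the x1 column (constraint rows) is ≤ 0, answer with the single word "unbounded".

Ratios: row 1 (x5): entry -2/5 ≤ 0, skip; row 2 (x4): (87/20)/(7/5) = 87/28; row 3 (s3): (369/20)/(14/5) = 369/56.
Minimum ratio is in the x4 row, so x4 leaves.

x4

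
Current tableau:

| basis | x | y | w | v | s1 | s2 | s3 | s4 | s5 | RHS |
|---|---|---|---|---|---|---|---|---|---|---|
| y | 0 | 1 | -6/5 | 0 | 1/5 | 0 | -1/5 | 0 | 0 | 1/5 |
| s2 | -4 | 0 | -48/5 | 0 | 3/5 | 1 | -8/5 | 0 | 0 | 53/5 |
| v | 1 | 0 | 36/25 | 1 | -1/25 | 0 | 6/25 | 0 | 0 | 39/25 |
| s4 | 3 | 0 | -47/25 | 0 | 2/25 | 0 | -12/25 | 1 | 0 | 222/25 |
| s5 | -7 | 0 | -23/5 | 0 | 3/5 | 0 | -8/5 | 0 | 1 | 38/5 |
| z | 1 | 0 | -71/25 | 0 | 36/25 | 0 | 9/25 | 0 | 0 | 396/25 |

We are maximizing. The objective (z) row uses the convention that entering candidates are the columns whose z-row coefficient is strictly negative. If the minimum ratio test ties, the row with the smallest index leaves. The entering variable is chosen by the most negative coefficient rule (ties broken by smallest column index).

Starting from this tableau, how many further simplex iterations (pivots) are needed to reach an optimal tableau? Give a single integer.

1

pivot: w in, v out → z = 227/12
No improving column remains; optimal.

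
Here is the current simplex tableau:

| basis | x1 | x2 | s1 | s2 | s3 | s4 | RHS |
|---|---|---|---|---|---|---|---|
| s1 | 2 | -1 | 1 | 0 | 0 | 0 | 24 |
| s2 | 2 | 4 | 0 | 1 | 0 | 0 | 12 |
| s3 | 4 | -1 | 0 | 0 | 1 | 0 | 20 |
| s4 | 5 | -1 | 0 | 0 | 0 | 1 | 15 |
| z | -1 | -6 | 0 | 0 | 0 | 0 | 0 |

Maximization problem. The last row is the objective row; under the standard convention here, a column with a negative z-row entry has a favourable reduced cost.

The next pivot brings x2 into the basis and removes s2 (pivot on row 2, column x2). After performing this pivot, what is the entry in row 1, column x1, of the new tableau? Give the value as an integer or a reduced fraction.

5/2

Pivot element is row 2, column x2: 4.
Normalize row 2: new (row 2, x1) = 2/4 = 1/2.
row 1 ← row 1 − (-1)·(new row 2): 2 − (-1)·(1/2) = 5/2.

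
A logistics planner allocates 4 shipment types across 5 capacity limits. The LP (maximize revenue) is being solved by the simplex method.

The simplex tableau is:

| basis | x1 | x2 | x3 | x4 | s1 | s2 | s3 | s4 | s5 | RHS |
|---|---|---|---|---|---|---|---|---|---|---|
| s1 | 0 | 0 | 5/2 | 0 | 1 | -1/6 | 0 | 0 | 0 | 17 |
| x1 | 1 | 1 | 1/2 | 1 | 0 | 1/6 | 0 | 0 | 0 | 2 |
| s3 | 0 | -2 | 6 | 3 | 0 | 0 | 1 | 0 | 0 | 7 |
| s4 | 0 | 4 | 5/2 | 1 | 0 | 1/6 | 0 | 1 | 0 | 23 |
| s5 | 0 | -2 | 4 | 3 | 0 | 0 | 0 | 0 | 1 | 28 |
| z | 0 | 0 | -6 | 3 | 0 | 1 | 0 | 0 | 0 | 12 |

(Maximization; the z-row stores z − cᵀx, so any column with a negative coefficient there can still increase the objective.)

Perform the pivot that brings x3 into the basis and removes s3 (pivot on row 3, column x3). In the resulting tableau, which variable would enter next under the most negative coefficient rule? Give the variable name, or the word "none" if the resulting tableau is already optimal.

x2

Pivot element 6. New z-row = old z-row − (-6)·(row 3/6).
Updated z-row coefficients: x1: 0, x2: -2, x3: 0, x4: 6, s1: 0, s2: 1, s3: 1, s4: 0, s5: 0.
The most negative is -2 in column x2, so x2 would enter next.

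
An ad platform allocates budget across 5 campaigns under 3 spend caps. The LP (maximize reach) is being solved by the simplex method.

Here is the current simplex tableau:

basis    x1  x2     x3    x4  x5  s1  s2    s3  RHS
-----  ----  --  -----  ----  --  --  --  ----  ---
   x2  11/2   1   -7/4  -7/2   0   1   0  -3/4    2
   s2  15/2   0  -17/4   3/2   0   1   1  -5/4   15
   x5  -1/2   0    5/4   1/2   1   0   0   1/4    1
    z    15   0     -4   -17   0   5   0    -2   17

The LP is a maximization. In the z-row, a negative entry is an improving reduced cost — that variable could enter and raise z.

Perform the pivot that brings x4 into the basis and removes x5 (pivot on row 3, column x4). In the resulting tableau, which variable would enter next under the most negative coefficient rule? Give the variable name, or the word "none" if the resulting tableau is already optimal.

Pivot element 1/2. New z-row = old z-row − (-17)·(row 3/(1/2)).
Updated z-row coefficients: x1: -2, x2: 0, x3: 77/2, x4: 0, x5: 34, s1: 5, s2: 0, s3: 13/2.
The most negative is -2 in column x1, so x1 would enter next.

x1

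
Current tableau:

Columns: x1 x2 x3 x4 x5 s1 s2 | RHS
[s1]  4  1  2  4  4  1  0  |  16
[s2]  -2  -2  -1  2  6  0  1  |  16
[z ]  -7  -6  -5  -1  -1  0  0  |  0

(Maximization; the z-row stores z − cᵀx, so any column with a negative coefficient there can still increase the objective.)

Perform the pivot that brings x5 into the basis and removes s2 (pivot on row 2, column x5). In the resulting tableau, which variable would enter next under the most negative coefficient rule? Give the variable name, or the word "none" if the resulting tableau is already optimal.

Pivot element 6. New z-row = old z-row − (-1)·(row 2/6).
Updated z-row coefficients: x1: -22/3, x2: -19/3, x3: -31/6, x4: -2/3, x5: 0, s1: 0, s2: 1/6.
The most negative is -22/3 in column x1, so x1 would enter next.

x1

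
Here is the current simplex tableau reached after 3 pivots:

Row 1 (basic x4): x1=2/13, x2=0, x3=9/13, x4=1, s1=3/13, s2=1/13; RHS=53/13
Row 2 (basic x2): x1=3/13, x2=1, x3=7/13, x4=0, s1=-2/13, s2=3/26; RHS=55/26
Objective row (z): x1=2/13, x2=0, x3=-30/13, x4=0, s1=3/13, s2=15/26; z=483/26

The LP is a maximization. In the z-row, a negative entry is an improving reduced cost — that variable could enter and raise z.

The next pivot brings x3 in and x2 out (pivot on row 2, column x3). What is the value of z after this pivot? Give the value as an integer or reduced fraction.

Minimum ratio for x3: (55/26)/(7/13) = 55/14.
z changes by −(z-row coeff of x3)·ratio = −(-30/13)·(55/14) = 825/91.
New z = 483/26 + (825/91) = 387/14.

387/14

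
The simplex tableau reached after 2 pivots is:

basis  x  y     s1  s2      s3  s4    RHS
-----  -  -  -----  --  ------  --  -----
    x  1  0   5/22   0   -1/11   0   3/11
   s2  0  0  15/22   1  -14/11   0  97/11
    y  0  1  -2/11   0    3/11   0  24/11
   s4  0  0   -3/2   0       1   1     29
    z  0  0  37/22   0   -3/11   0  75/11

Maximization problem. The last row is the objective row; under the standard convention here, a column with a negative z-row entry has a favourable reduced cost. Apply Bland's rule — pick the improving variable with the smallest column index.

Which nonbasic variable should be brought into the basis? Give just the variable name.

Objective-row coefficients: x: 0, y: 0, s1: 37/22, s2: 0, s3: -3/11, s4: 0.
Improving columns: s3. Bland's rule picks the smallest column index → s3.

s3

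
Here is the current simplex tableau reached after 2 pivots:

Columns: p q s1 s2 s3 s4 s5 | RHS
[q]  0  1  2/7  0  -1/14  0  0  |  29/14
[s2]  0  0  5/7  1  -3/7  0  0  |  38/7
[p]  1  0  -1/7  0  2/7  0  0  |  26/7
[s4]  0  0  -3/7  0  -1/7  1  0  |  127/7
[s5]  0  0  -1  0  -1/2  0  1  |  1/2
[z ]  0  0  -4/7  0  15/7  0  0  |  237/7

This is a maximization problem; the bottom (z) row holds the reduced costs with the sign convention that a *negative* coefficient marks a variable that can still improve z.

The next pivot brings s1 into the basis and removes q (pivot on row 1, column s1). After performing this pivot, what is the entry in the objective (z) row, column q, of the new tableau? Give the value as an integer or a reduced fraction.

Pivot element is row 1, column s1: 2/7.
Normalize row 1: new (row 1, q) = 1/(2/7) = 7/2.
z-row ← z-row − (-4/7)·(new row 1): 0 − (-4/7)·(7/2) = 2.

2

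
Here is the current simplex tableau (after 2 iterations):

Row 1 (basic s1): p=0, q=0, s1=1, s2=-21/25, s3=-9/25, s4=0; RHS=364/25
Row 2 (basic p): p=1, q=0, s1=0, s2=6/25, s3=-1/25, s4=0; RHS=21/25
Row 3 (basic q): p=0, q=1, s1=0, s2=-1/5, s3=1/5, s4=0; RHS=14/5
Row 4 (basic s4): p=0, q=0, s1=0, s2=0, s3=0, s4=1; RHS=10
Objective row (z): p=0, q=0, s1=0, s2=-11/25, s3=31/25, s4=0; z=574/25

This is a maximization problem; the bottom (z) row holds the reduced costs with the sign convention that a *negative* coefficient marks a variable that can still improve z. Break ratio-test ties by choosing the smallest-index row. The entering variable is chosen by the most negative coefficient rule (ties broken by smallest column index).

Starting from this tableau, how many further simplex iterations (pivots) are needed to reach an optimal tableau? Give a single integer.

1

pivot: s2 in, p out → z = 49/2
No improving column remains; optimal.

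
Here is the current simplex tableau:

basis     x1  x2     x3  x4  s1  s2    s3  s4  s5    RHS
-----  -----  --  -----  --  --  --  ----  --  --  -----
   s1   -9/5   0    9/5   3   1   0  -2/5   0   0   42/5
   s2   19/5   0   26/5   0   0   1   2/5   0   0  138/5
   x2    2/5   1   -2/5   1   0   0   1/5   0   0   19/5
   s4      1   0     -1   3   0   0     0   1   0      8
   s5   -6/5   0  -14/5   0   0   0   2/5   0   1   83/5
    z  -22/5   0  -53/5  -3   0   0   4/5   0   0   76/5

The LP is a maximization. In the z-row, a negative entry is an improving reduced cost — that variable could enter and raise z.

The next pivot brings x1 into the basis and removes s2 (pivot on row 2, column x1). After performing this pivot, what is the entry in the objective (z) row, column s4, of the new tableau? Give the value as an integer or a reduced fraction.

Pivot element is row 2, column x1: 19/5.
Normalize row 2: new (row 2, s4) = 0/(19/5) = 0.
z-row ← z-row − (-22/5)·(new row 2): 0 − (-22/5)·0 = 0.

0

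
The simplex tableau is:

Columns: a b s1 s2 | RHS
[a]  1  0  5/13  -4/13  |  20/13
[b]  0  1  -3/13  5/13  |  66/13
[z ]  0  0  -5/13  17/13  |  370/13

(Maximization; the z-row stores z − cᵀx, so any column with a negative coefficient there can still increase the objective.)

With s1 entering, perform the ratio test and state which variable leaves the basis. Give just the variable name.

a

Ratios: row 1 (a): (20/13)/(5/13) = 4; row 2 (b): entry -3/13 ≤ 0, skip.
Minimum ratio 4 is in the a row, so a leaves.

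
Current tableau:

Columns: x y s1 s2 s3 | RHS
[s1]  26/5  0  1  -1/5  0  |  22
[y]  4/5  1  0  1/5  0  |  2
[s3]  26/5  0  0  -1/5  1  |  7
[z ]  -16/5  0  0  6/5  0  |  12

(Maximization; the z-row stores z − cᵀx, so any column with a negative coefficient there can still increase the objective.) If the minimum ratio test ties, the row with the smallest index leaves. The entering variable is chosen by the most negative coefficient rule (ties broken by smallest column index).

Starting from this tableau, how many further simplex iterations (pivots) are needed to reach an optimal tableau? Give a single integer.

1

pivot: x in, s3 out → z = 212/13
No improving column remains; optimal.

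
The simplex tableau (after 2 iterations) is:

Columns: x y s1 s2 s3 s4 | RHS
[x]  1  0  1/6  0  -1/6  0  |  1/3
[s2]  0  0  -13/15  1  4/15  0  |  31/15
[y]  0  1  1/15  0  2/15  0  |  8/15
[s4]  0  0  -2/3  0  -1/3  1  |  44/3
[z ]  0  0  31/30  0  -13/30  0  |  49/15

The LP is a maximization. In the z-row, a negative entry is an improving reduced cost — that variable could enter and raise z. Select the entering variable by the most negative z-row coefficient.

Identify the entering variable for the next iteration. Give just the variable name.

Objective-row coefficients: x: 0, y: 0, s1: 31/30, s2: 0, s3: -13/30, s4: 0.
The most negative is -13/30 in column s3, so s3 enters.

s3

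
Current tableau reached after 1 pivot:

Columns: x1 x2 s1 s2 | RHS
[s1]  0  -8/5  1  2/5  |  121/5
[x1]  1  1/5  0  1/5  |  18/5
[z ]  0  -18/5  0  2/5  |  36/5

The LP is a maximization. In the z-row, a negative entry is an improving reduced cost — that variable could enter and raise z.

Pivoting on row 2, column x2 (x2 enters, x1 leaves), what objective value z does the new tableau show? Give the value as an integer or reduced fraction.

72

Minimum ratio for x2: (18/5)/(1/5) = 18.
z changes by −(z-row coeff of x2)·ratio = −(-18/5)·18 = 324/5.
New z = 36/5 + (324/5) = 72.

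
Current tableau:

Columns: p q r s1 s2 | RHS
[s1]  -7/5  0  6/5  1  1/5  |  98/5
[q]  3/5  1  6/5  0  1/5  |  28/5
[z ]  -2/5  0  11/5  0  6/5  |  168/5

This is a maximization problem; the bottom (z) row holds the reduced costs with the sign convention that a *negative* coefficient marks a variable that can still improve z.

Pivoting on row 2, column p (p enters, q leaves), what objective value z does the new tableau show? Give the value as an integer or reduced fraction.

112/3

Minimum ratio for p: (28/5)/(3/5) = 28/3.
z changes by −(z-row coeff of p)·ratio = −(-2/5)·(28/3) = 56/15.
New z = 168/5 + (56/15) = 112/3.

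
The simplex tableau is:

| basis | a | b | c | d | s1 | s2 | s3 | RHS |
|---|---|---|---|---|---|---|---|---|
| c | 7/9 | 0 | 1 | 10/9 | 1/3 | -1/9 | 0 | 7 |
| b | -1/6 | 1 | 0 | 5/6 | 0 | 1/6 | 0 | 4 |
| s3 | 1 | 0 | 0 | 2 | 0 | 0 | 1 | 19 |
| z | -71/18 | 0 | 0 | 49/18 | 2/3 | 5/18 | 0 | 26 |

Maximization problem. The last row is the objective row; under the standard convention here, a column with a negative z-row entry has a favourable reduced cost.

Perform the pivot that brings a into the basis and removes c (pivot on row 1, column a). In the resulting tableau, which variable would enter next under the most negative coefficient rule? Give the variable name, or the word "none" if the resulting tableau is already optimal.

s2

Pivot element 7/9. New z-row = old z-row − (-71/18)·(row 1/(7/9)).
Updated z-row coefficients: a: 0, b: 0, c: 71/14, d: 117/14, s1: 33/14, s2: -2/7, s3: 0.
The most negative is -2/7 in column s2, so s2 would enter next.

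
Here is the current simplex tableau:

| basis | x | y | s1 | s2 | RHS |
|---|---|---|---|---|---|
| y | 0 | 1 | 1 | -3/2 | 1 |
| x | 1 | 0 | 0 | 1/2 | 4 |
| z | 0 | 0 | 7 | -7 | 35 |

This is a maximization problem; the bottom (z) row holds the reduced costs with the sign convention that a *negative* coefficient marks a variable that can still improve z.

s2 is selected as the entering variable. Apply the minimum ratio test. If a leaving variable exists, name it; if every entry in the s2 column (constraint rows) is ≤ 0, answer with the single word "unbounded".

x

Ratios: row 1 (y): entry -3/2 ≤ 0, skip; row 2 (x): 4/(1/2) = 8.
Minimum ratio is in the x row, so x leaves.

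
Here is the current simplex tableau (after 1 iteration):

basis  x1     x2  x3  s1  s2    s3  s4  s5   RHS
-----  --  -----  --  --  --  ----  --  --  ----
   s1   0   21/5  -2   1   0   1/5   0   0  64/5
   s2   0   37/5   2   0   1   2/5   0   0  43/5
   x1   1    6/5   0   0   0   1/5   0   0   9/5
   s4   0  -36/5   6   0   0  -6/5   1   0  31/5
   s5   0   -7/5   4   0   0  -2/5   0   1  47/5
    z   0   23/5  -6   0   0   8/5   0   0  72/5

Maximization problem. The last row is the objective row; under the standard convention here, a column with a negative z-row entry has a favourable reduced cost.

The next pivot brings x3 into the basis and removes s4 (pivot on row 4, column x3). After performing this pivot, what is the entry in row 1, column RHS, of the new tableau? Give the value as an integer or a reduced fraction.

223/15

Pivot element is row 4, column x3: 6.
Normalize row 4: new (row 4, RHS) = (31/5)/6 = 31/30.
row 1 ← row 1 − (-2)·(new row 4): 64/5 − (-2)·(31/30) = 223/15.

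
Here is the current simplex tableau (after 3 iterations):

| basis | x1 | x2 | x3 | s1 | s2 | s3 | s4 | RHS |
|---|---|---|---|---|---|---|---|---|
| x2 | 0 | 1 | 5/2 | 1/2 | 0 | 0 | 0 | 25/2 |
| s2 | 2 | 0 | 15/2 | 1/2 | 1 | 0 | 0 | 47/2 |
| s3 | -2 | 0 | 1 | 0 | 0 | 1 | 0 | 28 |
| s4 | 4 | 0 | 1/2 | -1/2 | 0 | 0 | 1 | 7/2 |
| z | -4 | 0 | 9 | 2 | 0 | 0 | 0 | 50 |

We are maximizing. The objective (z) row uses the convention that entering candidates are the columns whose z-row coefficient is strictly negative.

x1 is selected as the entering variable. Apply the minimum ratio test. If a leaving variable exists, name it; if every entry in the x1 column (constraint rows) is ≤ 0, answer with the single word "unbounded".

Ratios: row 1 (x2): entry 0 ≤ 0, skip; row 2 (s2): (47/2)/2 = 47/4; row 3 (s3): entry -2 ≤ 0, skip; row 4 (s4): (7/2)/4 = 7/8.
Minimum ratio is in the s4 row, so s4 leaves.

s4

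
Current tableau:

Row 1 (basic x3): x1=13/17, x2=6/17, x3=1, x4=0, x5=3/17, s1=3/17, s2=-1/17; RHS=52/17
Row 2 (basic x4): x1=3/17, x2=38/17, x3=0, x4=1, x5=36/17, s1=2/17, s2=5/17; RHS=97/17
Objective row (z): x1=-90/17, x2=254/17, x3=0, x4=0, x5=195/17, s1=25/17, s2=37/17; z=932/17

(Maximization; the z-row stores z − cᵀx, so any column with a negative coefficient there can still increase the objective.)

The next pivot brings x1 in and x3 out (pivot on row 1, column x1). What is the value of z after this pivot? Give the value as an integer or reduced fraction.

Minimum ratio for x1: (52/17)/(13/17) = 4.
z changes by −(z-row coeff of x1)·ratio = −(-90/17)·4 = 360/17.
New z = 932/17 + (360/17) = 76.

76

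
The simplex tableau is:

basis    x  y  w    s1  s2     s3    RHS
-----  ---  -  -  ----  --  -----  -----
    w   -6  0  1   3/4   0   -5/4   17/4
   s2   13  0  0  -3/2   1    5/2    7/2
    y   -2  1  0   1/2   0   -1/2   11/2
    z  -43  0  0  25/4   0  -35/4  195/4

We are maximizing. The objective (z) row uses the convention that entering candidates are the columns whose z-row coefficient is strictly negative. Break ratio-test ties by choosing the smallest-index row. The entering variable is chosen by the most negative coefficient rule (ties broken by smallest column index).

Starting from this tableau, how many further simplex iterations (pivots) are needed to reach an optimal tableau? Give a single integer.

pivot: x in, s2 out → z = 3137/52
pivot: s3 in, x out → z = 61
No improving column remains; optimal.

2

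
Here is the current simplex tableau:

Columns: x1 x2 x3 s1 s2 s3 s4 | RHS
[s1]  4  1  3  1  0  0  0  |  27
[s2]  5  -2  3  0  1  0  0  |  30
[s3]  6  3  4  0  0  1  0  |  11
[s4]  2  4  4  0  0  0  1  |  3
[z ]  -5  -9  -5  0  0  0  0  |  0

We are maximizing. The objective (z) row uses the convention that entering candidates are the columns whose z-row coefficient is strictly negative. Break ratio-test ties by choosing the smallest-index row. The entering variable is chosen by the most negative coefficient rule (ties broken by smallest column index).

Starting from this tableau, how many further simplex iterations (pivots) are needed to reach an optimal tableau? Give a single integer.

2

pivot: x2 in, s4 out → z = 27/4
pivot: x1 in, x2 out → z = 15/2
No improving column remains; optimal.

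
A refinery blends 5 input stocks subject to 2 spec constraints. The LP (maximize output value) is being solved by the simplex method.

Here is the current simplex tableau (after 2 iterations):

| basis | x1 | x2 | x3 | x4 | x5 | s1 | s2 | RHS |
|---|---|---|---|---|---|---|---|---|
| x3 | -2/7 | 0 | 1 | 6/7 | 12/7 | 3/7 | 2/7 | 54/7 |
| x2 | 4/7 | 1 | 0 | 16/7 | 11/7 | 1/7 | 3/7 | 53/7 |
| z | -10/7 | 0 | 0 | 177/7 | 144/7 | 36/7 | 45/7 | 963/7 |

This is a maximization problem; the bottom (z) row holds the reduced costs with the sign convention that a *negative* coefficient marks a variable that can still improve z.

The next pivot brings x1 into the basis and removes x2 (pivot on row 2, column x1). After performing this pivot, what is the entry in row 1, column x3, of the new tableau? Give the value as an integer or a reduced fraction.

Pivot element is row 2, column x1: 4/7.
Normalize row 2: new (row 2, x3) = 0/(4/7) = 0.
row 1 ← row 1 − (-2/7)·(new row 2): 1 − (-2/7)·0 = 1.

1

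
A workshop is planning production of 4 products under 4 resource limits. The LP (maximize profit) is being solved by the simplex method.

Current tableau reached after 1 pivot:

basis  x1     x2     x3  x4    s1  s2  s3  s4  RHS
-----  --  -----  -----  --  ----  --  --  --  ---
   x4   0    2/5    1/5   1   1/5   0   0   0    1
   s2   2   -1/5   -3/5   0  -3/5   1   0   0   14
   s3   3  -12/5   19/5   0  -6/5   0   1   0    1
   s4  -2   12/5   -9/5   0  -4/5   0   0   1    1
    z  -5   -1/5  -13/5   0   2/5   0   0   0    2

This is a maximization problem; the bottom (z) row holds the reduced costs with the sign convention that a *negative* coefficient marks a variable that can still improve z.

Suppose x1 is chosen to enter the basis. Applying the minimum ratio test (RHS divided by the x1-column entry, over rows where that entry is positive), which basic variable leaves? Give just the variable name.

s3

Ratios: row 1 (x4): entry 0 ≤ 0, skip; row 2 (s2): 14/2 = 7; row 3 (s3): 1/3 = 1/3; row 4 (s4): entry -2 ≤ 0, skip.
Minimum ratio 1/3 is in the s3 row, so s3 leaves.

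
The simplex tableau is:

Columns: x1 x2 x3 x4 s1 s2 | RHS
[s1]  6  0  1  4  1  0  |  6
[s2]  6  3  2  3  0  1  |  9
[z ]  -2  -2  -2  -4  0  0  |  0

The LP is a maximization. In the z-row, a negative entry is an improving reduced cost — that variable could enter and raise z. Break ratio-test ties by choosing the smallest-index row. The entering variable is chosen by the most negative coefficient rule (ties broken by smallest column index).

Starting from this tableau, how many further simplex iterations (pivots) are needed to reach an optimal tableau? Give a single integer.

3

pivot: x4 in, s1 out → z = 6
pivot: x2 in, s2 out → z = 9
pivot: x3 in, x2 out → z = 48/5
No improving column remains; optimal.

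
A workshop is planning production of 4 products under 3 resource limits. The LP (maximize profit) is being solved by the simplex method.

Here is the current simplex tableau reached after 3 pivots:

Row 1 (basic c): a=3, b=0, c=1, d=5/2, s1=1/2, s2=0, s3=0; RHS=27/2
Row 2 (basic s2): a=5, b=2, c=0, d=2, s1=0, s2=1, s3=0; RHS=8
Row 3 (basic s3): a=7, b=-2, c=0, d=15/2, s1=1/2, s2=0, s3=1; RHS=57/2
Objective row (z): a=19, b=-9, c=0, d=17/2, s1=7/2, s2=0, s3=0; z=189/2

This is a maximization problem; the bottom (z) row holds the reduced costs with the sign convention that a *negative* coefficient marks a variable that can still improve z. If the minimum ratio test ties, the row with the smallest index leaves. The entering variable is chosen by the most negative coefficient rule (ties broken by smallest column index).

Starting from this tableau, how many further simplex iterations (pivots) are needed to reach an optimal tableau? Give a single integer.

pivot: b in, s2 out → z = 261/2
No improving column remains; optimal.

1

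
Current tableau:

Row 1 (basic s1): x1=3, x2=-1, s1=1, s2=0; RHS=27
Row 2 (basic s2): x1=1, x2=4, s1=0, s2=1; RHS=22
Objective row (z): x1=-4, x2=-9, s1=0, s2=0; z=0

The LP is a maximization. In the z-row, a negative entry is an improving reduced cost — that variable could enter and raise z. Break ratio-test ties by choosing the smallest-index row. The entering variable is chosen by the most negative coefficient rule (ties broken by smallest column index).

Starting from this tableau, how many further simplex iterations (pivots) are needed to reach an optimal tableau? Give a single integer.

pivot: x2 in, s2 out → z = 99/2
pivot: x1 in, s1 out → z = 67
No improving column remains; optimal.

2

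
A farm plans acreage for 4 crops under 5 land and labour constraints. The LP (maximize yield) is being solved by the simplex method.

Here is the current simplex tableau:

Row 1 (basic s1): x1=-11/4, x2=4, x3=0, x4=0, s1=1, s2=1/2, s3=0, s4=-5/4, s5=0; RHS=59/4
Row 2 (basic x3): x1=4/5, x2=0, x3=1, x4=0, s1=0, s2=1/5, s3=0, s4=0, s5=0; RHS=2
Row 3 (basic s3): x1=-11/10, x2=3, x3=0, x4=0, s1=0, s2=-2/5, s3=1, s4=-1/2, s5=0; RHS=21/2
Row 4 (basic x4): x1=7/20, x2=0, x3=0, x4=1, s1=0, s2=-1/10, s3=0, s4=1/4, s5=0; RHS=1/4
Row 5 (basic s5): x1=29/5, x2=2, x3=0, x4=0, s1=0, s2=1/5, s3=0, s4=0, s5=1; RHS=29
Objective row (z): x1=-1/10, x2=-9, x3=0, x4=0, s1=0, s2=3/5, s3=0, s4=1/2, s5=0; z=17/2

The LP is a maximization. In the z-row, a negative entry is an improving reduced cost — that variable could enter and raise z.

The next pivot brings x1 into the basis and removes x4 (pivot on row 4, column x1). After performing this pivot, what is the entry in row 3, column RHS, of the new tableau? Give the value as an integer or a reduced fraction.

79/7

Pivot element is row 4, column x1: 7/20.
Normalize row 4: new (row 4, RHS) = (1/4)/(7/20) = 5/7.
row 3 ← row 3 − (-11/10)·(new row 4): 21/2 − (-11/10)·(5/7) = 79/7.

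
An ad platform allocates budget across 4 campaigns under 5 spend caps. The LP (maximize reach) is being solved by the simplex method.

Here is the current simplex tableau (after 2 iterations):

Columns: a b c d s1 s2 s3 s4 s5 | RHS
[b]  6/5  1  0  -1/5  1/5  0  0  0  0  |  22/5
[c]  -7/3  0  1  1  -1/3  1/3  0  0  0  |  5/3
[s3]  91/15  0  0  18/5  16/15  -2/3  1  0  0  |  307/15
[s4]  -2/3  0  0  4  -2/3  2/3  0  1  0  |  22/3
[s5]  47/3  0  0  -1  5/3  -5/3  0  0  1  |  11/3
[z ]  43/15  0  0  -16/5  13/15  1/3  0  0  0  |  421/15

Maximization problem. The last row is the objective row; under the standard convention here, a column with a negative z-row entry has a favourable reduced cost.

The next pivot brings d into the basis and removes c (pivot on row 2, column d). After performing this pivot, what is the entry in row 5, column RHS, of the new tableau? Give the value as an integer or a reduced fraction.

Pivot element is row 2, column d: 1.
Normalize row 2: new (row 2, RHS) = (5/3)/1 = 5/3.
row 5 ← row 5 − (-1)·(new row 2): 11/3 − (-1)·(5/3) = 16/3.

16/3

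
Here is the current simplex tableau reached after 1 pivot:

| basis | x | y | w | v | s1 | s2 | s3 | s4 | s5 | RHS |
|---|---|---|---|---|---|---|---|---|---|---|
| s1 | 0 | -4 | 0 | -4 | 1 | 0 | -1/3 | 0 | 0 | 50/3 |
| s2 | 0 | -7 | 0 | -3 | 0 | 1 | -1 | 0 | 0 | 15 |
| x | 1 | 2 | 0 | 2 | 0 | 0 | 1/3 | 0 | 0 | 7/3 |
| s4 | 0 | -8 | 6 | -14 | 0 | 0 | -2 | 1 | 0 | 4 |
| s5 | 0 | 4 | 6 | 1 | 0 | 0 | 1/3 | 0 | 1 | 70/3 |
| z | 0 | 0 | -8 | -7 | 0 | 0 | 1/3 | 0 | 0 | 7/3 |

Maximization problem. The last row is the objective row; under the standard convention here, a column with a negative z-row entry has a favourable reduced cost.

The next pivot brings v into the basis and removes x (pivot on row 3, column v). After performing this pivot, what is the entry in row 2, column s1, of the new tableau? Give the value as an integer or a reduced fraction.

Pivot element is row 3, column v: 2.
Normalize row 3: new (row 3, s1) = 0/2 = 0.
row 2 ← row 2 − (-3)·(new row 3): 0 − (-3)·0 = 0.

0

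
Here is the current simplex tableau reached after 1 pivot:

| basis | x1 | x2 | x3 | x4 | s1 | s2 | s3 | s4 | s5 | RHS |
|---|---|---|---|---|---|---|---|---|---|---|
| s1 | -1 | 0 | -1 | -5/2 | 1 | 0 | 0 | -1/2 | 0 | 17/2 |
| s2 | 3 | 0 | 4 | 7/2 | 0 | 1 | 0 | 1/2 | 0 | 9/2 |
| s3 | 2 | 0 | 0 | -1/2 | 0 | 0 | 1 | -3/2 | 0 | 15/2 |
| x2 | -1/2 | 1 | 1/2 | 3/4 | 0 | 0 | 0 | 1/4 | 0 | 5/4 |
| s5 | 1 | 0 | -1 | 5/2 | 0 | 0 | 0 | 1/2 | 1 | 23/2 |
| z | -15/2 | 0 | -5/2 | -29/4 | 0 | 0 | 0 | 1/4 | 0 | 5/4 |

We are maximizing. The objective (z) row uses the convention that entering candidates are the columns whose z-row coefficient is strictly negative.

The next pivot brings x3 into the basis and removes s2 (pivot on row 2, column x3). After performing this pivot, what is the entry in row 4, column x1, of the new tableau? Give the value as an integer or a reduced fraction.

-7/8

Pivot element is row 2, column x3: 4.
Normalize row 2: new (row 2, x1) = 3/4 = 3/4.
row 4 ← row 4 − (1/2)·(new row 2): -1/2 − (1/2)·(3/4) = -7/8.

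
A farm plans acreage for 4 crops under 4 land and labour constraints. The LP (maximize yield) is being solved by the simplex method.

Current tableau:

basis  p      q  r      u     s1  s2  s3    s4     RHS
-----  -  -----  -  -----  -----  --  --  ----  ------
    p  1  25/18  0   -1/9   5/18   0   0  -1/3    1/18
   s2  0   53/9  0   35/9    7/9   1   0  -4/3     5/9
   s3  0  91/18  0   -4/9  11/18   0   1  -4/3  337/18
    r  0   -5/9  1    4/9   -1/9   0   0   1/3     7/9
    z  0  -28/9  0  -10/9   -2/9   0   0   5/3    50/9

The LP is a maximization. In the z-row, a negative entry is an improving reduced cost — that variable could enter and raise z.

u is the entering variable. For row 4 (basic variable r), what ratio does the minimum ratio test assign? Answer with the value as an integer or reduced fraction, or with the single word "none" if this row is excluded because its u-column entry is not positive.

7/4

Ratio = RHS / (u entry) = (7/9) / (4/9) = 7/4.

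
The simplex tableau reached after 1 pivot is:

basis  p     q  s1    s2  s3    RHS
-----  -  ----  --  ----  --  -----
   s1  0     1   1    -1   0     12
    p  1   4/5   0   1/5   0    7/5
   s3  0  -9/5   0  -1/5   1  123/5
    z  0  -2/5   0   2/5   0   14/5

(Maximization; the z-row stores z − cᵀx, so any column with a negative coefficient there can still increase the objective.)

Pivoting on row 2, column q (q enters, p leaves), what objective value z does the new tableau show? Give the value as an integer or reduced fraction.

7/2

Minimum ratio for q: (7/5)/(4/5) = 7/4.
z changes by −(z-row coeff of q)·ratio = −(-2/5)·(7/4) = 7/10.
New z = 14/5 + (7/10) = 7/2.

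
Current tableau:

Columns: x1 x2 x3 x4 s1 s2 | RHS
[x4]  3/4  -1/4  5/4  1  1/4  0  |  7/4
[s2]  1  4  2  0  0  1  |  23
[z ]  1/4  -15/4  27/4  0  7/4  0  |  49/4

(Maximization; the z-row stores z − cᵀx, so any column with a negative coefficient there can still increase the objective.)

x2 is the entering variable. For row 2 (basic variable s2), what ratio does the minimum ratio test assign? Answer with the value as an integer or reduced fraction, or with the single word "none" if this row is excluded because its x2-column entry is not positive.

Ratio = RHS / (x2 entry) = 23 / 4 = 23/4.

23/4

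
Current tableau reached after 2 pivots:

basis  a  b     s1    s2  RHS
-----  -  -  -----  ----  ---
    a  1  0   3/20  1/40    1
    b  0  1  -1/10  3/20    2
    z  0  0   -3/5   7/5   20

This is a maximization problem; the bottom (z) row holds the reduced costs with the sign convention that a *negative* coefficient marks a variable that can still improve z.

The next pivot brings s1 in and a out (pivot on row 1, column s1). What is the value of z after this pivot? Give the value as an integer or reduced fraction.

Minimum ratio for s1: 1/(3/20) = 20/3.
z changes by −(z-row coeff of s1)·ratio = −(-3/5)·(20/3) = 4.
New z = 20 + 4 = 24.

24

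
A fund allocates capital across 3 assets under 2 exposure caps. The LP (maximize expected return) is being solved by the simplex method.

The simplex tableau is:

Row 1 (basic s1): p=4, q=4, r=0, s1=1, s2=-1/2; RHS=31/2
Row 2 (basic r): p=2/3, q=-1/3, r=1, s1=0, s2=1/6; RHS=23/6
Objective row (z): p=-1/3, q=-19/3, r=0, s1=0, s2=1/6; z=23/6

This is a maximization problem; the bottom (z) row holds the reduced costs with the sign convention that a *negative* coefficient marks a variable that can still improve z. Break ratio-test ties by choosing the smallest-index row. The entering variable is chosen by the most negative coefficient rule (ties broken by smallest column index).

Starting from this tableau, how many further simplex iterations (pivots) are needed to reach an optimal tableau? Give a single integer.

pivot: q in, s1 out → z = 227/8
pivot: s2 in, r out → z = 54
No improving column remains; optimal.

2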